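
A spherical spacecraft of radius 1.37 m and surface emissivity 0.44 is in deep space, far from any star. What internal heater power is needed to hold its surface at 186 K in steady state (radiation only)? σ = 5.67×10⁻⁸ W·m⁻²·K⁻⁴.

P = εσ·4πr²·T⁴.
4πr² = 23.59 m²; T⁴ = 1.197×10⁹ K⁴.
P = 0.44·5.67×10⁻⁸·23.59·1.197×10⁹.

P ≈ 704 W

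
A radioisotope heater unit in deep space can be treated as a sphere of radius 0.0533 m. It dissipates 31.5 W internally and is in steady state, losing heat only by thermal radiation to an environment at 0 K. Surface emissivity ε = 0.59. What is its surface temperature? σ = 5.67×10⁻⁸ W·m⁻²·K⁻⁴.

Steady state: internal power = radiated power, P = εσA T⁴.
Radiating area A = 4πr² = 0.03570 m².
T⁴ = P/(εσA) = 31.5/(0.59·5.67×10⁻⁸·0.03570) = 2.638×10¹⁰ K⁴.
T = (2.638×10¹⁰)^(1/4).

T ≈ 403 K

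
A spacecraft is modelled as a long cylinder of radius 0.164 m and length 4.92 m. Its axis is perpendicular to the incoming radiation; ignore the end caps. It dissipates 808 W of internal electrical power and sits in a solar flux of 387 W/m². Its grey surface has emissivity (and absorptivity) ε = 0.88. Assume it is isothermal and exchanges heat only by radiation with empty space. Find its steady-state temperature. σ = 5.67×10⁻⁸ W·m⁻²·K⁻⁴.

T ≈ 271 K

At steady state, absorbed solar power + internal power = radiated power.
Absorbed: α·S·A_cross = 0.88·387·1.614 = 549.6 W (cross-section 2rL).
Total input = 549.6 + 808 = 1358 W.
Radiated: εσ·A_surf·T⁴ with A_surf = 2πrL = 5.070 m².
T⁴ = 1358/(0.88·5.67×10⁻⁸·5.070) = 5.367×10⁹ K⁴.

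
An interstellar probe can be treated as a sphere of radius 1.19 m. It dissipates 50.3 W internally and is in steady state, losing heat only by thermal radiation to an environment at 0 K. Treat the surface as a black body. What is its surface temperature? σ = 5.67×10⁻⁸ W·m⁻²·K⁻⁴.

Steady state: internal power = radiated power, P = εσA T⁴.
Radiating area A = 4πr² = 17.80 m².
T⁴ = P/(εσA) = 50.3/(1.0·5.67×10⁻⁸·17.80) = 4.985×10⁷ K⁴.
T = (4.985×10⁷)^(1/4).

T ≈ 84.0 K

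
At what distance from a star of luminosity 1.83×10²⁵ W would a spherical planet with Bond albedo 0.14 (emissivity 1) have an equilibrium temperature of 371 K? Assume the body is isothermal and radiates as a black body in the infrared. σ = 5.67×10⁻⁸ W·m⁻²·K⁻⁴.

d ≈ 1.71×10¹⁰ m

For an isothermal black-emitting sphere, (1−a)S·πr² = σ·4πr²·T⁴ ⇒ S = 4σT⁴/(1−a).
S = 4·5.67×10⁻⁸·(371)⁴/0.860 = 4996 W/m².
Flux falls as S = L/(4πd²), so d = √(L/(4πS)) = √(1.83×10²⁵/(4π·4996)).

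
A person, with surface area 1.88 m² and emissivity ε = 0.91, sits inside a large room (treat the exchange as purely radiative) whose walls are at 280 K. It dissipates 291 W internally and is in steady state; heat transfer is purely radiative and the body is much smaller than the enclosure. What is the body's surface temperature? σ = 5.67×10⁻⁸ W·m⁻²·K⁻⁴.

T ≈ 309 K

For a small grey body in a large enclosure, net radiated power = εσA(T⁴ − T_w⁴).
Steady state: P = εσA(T⁴ − T_w⁴) with A = 1.88 m².
T⁴ = P/(εσA) + T_w⁴ = 291/(0.91·5.67×10⁻⁸·1.880) + (280)⁴
    = 3.000×10⁹ + 6.147×10⁹ = 9.146×10⁹ K⁴.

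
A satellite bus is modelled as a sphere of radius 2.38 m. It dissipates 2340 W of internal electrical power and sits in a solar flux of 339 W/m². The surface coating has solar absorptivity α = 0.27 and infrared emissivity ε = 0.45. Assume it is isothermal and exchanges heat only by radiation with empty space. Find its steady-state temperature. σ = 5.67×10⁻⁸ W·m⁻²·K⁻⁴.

At steady state, absorbed solar power + internal power = radiated power.
Absorbed: α·S·A_cross = 0.27·339·17.80 = 1629 W (cross-section πr²).
Total input = 1629 + 2340 = 3969 W.
Radiated: εσ·A_surf·T⁴ with A_surf = 4πr² = 71.18 m².
T⁴ = 3969/(0.45·5.67×10⁻⁸·71.18) = 2.185×10⁹ K⁴.

T ≈ 216 K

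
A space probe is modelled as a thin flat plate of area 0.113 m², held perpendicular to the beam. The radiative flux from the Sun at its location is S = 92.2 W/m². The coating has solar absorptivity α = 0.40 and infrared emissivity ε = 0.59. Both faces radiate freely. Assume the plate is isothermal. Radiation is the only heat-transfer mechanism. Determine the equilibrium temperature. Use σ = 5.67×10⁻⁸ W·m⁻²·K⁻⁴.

At equilibrium, absorbed power = emitted power.
Absorbing cross-section = A = 0.1130 m²; emitting surface = 2A = 0.2260 m² (ratio 2).
αS·A_cross = εσ·A_surf·T⁴  ⇒  T⁴ = αS/(ε·2σ).
T⁴ = 0.400·92.2/(0.59·2·5.67×10⁻⁸) = 5.512×10⁸ K⁴.
T = (5.512×10⁸)^(1/4).

T ≈ 153 K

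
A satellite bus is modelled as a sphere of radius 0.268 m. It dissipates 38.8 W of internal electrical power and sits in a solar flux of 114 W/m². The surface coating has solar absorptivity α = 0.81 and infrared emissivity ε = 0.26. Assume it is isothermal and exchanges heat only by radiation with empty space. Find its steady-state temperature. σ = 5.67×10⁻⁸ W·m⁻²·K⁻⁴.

T ≈ 259 K

At steady state, absorbed solar power + internal power = radiated power.
Absorbed: α·S·A_cross = 0.81·114·0.2256 = 20.84 W (cross-section πr²).
Total input = 20.84 + 38.8 = 59.64 W.
Radiated: εσ·A_surf·T⁴ with A_surf = 4πr² = 0.9026 m².
T⁴ = 59.64/(0.26·5.67×10⁻⁸·0.9026) = 4.482×10⁹ K⁴.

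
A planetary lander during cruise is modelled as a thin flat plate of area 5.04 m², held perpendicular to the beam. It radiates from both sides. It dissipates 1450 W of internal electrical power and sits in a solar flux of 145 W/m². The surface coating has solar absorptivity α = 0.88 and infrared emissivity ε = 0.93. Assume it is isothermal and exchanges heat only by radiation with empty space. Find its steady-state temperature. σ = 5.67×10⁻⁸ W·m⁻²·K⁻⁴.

At steady state, absorbed solar power + internal power = radiated power.
Absorbed: α·S·A_cross = 0.88·145·5.040 = 643.1 W (cross-section A).
Total input = 643.1 + 1450 = 2093 W.
Radiated: εσ·A_surf·T⁴ with A_surf = 2A = 10.08 m².
T⁴ = 2093/(0.93·5.67×10⁻⁸·10.08) = 3.938×10⁹ K⁴.

T ≈ 251 K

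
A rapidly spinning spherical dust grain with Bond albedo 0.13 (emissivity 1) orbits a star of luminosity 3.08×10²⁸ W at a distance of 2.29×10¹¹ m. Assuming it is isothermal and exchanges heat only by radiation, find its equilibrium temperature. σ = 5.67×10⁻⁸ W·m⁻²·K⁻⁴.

First find the stellar flux at distance d: S = L/(4πd²) = 3.08×10²⁸/(4π·(2.29×10¹¹)²) = 46740 W/m².
For an isothermal sphere, absorbed (1−a)S·πr² = emitted σ·4πr²·T⁴, so T⁴ = (1−a)S/(4σ).
T⁴ = 0.870·46740/(4·5.67×10⁻⁸) = 1.793×10¹¹ K⁴.

T ≈ 651 K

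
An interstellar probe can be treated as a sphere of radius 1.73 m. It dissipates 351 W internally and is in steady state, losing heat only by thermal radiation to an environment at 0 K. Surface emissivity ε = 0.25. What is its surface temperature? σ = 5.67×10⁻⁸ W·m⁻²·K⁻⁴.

T ≈ 160 K

Steady state: internal power = radiated power, P = εσA T⁴.
Radiating area A = 4πr² = 37.61 m².
T⁴ = P/(εσA) = 351/(0.25·5.67×10⁻⁸·37.61) = 6.584×10⁸ K⁴.
T = (6.584×10⁸)^(1/4).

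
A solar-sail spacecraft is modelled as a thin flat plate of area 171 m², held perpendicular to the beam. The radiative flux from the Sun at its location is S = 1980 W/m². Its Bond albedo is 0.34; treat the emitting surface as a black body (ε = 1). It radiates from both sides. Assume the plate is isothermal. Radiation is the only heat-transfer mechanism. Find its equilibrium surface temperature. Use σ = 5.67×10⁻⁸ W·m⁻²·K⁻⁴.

At equilibrium, absorbed power = emitted power.
Absorbing cross-section = A = 171.0 m²; emitting surface = 2A = 342.0 m² (ratio 2).
(1−a)S·A_cross = εσ·A_surf·T⁴  ⇒  T⁴ = (1−a)S/(2σ).
T⁴ = 0.660·1980/(2·5.67×10⁻⁸) = 1.152×10¹⁰ K⁴.
T = (1.152×10¹⁰)^(1/4).

T ≈ 328 K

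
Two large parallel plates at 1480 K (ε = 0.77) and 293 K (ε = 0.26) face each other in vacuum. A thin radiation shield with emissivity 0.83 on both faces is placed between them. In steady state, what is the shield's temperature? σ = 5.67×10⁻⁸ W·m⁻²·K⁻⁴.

In steady state the net flux on the hot side equals that on the cold side.
σ(T₁⁴−T_s⁴)/D₁ = σ(T_s⁴−T₂⁴)/D₂, with D₁ = 1/ε₁+1/ε_s−1 = 1.504, D₂ = 1/ε_s+1/ε₂−1 = 4.051.
Solve for T_s⁴: T_s⁴ = (D₂·T₁⁴ + D₁·T₂⁴)/(D₁+D₂) = 3.501×10¹² K⁴.

T_s ≈ 1370 K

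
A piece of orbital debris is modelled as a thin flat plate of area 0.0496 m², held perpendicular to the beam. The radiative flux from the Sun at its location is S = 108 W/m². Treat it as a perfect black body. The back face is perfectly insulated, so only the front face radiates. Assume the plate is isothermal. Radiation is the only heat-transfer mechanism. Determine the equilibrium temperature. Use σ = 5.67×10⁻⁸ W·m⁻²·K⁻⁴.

T ≈ 209 K

At equilibrium, absorbed power = emitted power.
Absorbing cross-section = A = 0.04960 m²; emitting surface = A = 0.04960 m² (ratio 1).
S·A_cross = εσ·A_surf·T⁴  ⇒  T⁴ = S/(1σ).
T⁴ = 1.00·108/(1·5.67×10⁻⁸) = 1.905×10⁹ K⁴.
T = (1.905×10⁹)^(1/4).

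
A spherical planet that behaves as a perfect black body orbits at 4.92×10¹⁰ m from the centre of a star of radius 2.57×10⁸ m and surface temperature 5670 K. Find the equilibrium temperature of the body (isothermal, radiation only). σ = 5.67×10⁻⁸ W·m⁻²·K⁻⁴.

The star's surface emits σT_*⁴; at distance d the flux is S = σT_*⁴(R_*/d)².
S = 5.67×10⁻⁸·(5670)⁴·(2.57×10⁸/4.92×10¹⁰)² = 1599 W/m².
For an isothermal sphere T⁴ = (1−a)S/(4σ) = 7.050×10⁹ K⁴.

T ≈ 290 K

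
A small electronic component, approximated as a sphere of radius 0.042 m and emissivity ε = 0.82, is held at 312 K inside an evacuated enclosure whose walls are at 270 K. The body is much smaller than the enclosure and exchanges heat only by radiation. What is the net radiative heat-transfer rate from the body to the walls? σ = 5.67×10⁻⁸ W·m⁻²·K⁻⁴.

P_net ≈ 4.29 W

For a small grey body in a large enclosure: P_net = εσA(T_body⁴ − T_wall⁴).
A = 4πr² = 0.02217 m²; T_body⁴ − T_wall⁴ = 9.476×10⁹ − 5.314×10⁹ = 4.161×10⁹ K⁴.
|P_net| = 0.82·5.67×10⁻⁸·0.02217·4.161×10⁹.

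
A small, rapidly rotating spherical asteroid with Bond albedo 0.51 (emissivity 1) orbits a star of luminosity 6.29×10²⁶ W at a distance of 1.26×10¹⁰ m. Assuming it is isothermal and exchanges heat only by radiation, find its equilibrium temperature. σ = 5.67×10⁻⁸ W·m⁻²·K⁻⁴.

T ≈ 908 K

First find the stellar flux at distance d: S = L/(4πd²) = 6.29×10²⁶/(4π·(1.26×10¹⁰)²) = 3.153×10⁵ W/m².
For an isothermal sphere, absorbed (1−a)S·πr² = emitted σ·4πr²·T⁴, so T⁴ = (1−a)S/(4σ).
T⁴ = 0.490·3.153×10⁵/(4·5.67×10⁻⁸) = 6.812×10¹¹ K⁴.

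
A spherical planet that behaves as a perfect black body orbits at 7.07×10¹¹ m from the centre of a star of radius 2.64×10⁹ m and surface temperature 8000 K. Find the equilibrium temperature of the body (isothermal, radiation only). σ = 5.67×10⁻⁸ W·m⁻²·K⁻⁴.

The star's surface emits σT_*⁴; at distance d the flux is S = σT_*⁴(R_*/d)².
S = 5.67×10⁻⁸·(8000)⁴·(2.64×10⁹/7.07×10¹¹)² = 3238 W/m².
For an isothermal sphere T⁴ = (1−a)S/(4σ) = 1.428×10¹⁰ K⁴.

T ≈ 346 K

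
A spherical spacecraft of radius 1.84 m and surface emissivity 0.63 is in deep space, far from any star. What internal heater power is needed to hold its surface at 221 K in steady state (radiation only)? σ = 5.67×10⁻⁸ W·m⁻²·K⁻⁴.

P = εσ·4πr²·T⁴.
4πr² = 42.54 m²; T⁴ = 2.385×10⁹ K⁴.
P = 0.63·5.67×10⁻⁸·42.54·2.385×10⁹.

P ≈ 3630 W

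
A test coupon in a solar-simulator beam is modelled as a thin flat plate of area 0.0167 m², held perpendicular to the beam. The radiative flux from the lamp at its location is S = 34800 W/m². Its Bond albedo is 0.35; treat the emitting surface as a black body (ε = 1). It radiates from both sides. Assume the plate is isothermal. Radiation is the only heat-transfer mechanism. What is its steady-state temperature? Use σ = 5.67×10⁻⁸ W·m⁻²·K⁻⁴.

T ≈ 668 K

At equilibrium, absorbed power = emitted power.
Absorbing cross-section = A = 0.01670 m²; emitting surface = 2A = 0.03340 m² (ratio 2).
(1−a)S·A_cross = εσ·A_surf·T⁴  ⇒  T⁴ = (1−a)S/(2σ).
T⁴ = 0.650·34800/(2·5.67×10⁻⁸) = 1.995×10¹¹ K⁴.
T = (1.995×10¹¹)^(1/4).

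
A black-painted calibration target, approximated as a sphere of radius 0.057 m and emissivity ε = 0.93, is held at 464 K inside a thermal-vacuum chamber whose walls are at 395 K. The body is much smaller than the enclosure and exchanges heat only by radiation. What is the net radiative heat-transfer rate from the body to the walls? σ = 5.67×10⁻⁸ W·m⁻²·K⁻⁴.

For a small grey body in a large enclosure: P_net = εσA(T_body⁴ − T_wall⁴).
A = 4πr² = 0.04083 m²; T_body⁴ − T_wall⁴ = 4.635×10¹⁰ − 2.434×10¹⁰ = 2.201×10¹⁰ K⁴.
|P_net| = 0.93·5.67×10⁻⁸·0.04083·2.201×10¹⁰.

P_net ≈ 47.4 W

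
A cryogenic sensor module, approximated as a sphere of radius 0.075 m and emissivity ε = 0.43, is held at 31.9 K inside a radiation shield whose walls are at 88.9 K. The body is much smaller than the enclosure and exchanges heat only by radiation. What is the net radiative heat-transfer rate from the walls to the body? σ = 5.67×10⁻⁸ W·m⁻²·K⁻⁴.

P_net ≈ 0.106 W

For a small grey body in a large enclosure: P_net = εσA(T_body⁴ − T_wall⁴).
A = 4πr² = 0.07069 m²; T_body⁴ − T_wall⁴ = 1.036×10⁶ − 6.246×10⁷ = -6.143×10⁷ K⁴.
|P_net| = 0.43·5.67×10⁻⁸·0.07069·6.143×10⁷.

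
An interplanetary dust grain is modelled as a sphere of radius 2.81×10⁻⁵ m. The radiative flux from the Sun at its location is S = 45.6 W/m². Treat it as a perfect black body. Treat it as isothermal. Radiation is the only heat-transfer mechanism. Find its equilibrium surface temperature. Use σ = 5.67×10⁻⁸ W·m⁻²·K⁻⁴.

At equilibrium, absorbed power = emitted power.
Absorbing cross-section = πr² = 2.481×10⁻⁹ m²; emitting surface = 4πr² = 9.923×10⁻⁹ m² (ratio 4).
S·A_cross = εσ·A_surf·T⁴  ⇒  T⁴ = S/(4σ).
T⁴ = 1.00·45.6/(4·5.67×10⁻⁸) = 2.011×10⁸ K⁴.
T = (2.011×10⁸)^(1/4).

T ≈ 119 K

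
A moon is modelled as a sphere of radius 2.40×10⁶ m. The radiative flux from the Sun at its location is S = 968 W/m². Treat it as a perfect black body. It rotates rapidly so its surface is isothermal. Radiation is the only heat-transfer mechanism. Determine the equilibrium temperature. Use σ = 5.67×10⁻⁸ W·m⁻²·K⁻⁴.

T ≈ 256 K

At equilibrium, absorbed power = emitted power.
Absorbing cross-section = πr² = 1.810×10¹³ m²; emitting surface = 4πr² = 7.238×10¹³ m² (ratio 4).
S·A_cross = εσ·A_surf·T⁴  ⇒  T⁴ = S/(4σ).
T⁴ = 1.00·968/(4·5.67×10⁻⁸) = 4.268×10⁹ K⁴.
T = (4.268×10⁹)^(1/4).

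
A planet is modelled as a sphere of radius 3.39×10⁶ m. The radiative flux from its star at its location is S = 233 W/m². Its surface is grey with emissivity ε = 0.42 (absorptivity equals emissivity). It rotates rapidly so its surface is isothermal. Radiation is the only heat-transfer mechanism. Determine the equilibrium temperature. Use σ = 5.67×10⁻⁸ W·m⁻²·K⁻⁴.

At equilibrium, absorbed power = emitted power.
Absorbing cross-section = πr² = 3.610×10¹³ m²; emitting surface = 4πr² = 1.444×10¹⁴ m² (ratio 4).
εS·A_cross = εσ·A_surf·T⁴  ⇒  T⁴ = S/(4σ)   (ε cancels).
T⁴ = 233/(4·5.67×10⁻⁸) = 1.027×10⁹ K⁴.
T = (1.027×10⁹)^(1/4).

T ≈ 179 K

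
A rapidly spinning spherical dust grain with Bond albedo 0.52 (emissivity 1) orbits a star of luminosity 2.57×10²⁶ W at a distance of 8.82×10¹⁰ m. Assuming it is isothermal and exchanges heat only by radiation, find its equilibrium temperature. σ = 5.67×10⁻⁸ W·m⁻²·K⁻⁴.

First find the stellar flux at distance d: S = L/(4πd²) = 2.57×10²⁶/(4π·(8.82×10¹⁰)²) = 2629 W/m².
For an isothermal sphere, absorbed (1−a)S·πr² = emitted σ·4πr²·T⁴, so T⁴ = (1−a)S/(4σ).
T⁴ = 0.480·2629/(4·5.67×10⁻⁸) = 5.564×10⁹ K⁴.

T ≈ 273 K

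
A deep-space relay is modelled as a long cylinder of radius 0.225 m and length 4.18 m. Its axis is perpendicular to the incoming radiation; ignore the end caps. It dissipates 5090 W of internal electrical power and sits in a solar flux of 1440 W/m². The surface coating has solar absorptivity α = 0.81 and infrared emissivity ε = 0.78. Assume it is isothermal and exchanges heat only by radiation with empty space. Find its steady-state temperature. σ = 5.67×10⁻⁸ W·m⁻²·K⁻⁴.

At steady state, absorbed solar power + internal power = radiated power.
Absorbed: α·S·A_cross = 0.81·1440·1.881 = 2194 W (cross-section 2rL).
Total input = 2194 + 5090 = 7284 W.
Radiated: εσ·A_surf·T⁴ with A_surf = 2πrL = 5.909 m².
T⁴ = 7284/(0.78·5.67×10⁻⁸·5.909) = 2.787×10¹⁰ K⁴.

T ≈ 409 K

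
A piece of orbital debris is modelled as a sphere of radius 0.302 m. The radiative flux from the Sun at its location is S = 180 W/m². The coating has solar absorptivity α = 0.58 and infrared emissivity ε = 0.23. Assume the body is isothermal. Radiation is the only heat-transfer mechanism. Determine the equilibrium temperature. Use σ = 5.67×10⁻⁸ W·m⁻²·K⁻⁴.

T ≈ 212 K

At equilibrium, absorbed power = emitted power.
Absorbing cross-section = πr² = 0.2865 m²; emitting surface = 4πr² = 1.146 m² (ratio 4).
αS·A_cross = εσ·A_surf·T⁴  ⇒  T⁴ = αS/(ε·4σ).
T⁴ = 0.580·180/(0.23·4·5.67×10⁻⁸) = 2.001×10⁹ K⁴.
T = (2.001×10⁹)^(1/4).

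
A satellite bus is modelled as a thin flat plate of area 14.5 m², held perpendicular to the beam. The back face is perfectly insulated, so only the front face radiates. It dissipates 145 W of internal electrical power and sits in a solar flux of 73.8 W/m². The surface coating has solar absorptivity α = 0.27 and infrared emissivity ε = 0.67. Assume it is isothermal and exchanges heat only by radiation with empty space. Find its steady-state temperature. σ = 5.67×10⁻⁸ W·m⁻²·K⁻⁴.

At steady state, absorbed solar power + internal power = radiated power.
Absorbed: α·S·A_cross = 0.27·73.8·14.50 = 288.9 W (cross-section A).
Total input = 288.9 + 145 = 433.9 W.
Radiated: εσ·A_surf·T⁴ with A_surf = A = 14.50 m².
T⁴ = 433.9/(0.67·5.67×10⁻⁸·14.50) = 7.878×10⁸ K⁴.

T ≈ 168 K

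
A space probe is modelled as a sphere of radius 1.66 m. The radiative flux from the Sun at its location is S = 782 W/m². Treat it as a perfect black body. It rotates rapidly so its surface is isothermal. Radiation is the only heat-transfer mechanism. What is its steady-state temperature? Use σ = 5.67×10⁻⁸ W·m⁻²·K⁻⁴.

At equilibrium, absorbed power = emitted power.
Absorbing cross-section = πr² = 8.657 m²; emitting surface = 4πr² = 34.63 m² (ratio 4).
S·A_cross = εσ·A_surf·T⁴  ⇒  T⁴ = S/(4σ).
T⁴ = 1.00·782/(4·5.67×10⁻⁸) = 3.448×10⁹ K⁴.
T = (3.448×10⁹)^(1/4).

T ≈ 242 K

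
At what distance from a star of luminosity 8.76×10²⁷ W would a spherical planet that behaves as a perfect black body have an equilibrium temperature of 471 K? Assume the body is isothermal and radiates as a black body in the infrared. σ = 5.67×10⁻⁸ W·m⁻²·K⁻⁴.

d ≈ 2.50×10¹¹ m

For an isothermal black-emitting sphere, (1−a)S·πr² = σ·4πr²·T⁴ ⇒ S = 4σT⁴/(1−a).
S = 4·5.67×10⁻⁸·(471)⁴/1.00 = 11160 W/m².
Flux falls as S = L/(4πd²), so d = √(L/(4πS)) = √(8.76×10²⁷/(4π·11160)).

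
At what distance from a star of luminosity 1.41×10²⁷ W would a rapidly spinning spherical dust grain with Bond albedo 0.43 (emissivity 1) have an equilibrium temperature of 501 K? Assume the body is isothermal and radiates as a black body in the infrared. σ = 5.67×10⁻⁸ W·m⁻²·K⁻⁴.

d ≈ 6.69×10¹⁰ m

For an isothermal black-emitting sphere, (1−a)S·πr² = σ·4πr²·T⁴ ⇒ S = 4σT⁴/(1−a).
S = 4·5.67×10⁻⁸·(501)⁴/0.570 = 25070 W/m².
Flux falls as S = L/(4πd²), so d = √(L/(4πS)) = √(1.41×10²⁷/(4π·25070)).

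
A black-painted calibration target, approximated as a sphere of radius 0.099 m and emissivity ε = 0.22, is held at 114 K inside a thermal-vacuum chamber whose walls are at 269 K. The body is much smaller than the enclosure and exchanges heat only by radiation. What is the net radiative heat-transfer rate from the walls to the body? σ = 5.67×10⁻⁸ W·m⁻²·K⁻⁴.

P_net ≈ 7.78 W

For a small grey body in a large enclosure: P_net = εσA(T_body⁴ − T_wall⁴).
A = 4πr² = 0.1232 m²; T_body⁴ − T_wall⁴ = 1.689×10⁸ − 5.236×10⁹ = -5.067×10⁹ K⁴.
|P_net| = 0.22·5.67×10⁻⁸·0.1232·5.067×10⁹.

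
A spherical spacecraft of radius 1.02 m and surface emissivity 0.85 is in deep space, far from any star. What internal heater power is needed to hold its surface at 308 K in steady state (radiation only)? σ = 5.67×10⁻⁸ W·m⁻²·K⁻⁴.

P = εσ·4πr²·T⁴.
4πr² = 13.07 m²; T⁴ = 8.999×10⁹ K⁴.
P = 0.85·5.67×10⁻⁸·13.07·8.999×10⁹.

P ≈ 5670 W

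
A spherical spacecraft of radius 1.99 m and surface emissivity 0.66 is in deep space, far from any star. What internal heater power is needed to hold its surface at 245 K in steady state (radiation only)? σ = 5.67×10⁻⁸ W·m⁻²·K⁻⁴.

P ≈ 6710 W

P = εσ·4πr²·T⁴.
4πr² = 49.76 m²; T⁴ = 3.603×10⁹ K⁴.
P = 0.66·5.67×10⁻⁸·49.76·3.603×10⁹.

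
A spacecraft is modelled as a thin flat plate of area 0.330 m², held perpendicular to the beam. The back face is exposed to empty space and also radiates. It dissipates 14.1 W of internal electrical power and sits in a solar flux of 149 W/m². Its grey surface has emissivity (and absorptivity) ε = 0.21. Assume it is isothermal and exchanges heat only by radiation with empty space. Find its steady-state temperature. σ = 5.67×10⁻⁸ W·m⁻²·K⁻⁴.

T ≈ 236 K

At steady state, absorbed solar power + internal power = radiated power.
Absorbed: α·S·A_cross = 0.21·149·0.3300 = 10.33 W (cross-section A).
Total input = 10.33 + 14.1 = 24.43 W.
Radiated: εσ·A_surf·T⁴ with A_surf = 2A = 0.6600 m².
T⁴ = 24.43/(0.21·5.67×10⁻⁸·0.6600) = 3.108×10⁹ K⁴.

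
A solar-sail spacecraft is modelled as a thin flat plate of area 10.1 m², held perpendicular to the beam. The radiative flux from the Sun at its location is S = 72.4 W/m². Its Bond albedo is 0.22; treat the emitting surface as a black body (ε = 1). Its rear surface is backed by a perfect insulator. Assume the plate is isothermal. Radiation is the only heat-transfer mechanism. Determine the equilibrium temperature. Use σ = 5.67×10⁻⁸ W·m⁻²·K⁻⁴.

At equilibrium, absorbed power = emitted power.
Absorbing cross-section = A = 10.10 m²; emitting surface = A = 10.10 m² (ratio 1).
(1−a)S·A_cross = εσ·A_surf·T⁴  ⇒  T⁴ = (1−a)S/(1σ).
T⁴ = 0.780·72.4/(1·5.67×10⁻⁸) = 9.960×10⁸ K⁴.
T = (9.960×10⁸)^(1/4).

T ≈ 178 K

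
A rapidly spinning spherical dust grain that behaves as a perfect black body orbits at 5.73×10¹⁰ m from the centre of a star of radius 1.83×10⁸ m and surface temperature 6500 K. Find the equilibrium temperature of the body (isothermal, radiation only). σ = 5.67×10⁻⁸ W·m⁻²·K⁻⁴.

T ≈ 260 K

The star's surface emits σT_*⁴; at distance d the flux is S = σT_*⁴(R_*/d)².
S = 5.67×10⁻⁸·(6500)⁴·(1.83×10⁸/5.73×10¹⁰)² = 1032 W/m².
For an isothermal sphere T⁴ = (1−a)S/(4σ) = 4.552×10⁹ K⁴.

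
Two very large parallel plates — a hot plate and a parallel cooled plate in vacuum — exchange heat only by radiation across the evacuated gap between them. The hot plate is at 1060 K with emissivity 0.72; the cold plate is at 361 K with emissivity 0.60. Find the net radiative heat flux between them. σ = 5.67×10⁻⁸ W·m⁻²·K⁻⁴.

q ≈ 34400 W/m²

For two infinite grey parallel plates, q = σ(T₁⁴ − T₂⁴)/(1/ε₁ + 1/ε₂ − 1).
T₁⁴ − T₂⁴ = 1.262×10¹² − 1.698×10¹⁰ = 1.245×10¹² K⁴.
1/ε₁ + 1/ε₂ − 1 = 1.389 + 1.667 − 1 = 2.056.
q = 5.67×10⁻⁸ × 1.245×10¹² / 2.056.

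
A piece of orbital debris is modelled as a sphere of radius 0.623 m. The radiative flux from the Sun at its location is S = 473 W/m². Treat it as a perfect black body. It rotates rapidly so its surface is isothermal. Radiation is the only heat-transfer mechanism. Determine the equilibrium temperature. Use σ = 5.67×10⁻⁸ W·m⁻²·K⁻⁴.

T ≈ 214 K

At equilibrium, absorbed power = emitted power.
Absorbing cross-section = πr² = 1.219 m²; emitting surface = 4πr² = 4.877 m² (ratio 4).
S·A_cross = εσ·A_surf·T⁴  ⇒  T⁴ = S/(4σ).
T⁴ = 1.00·473/(4·5.67×10⁻⁸) = 2.086×10⁹ K⁴.
T = (2.086×10⁹)^(1/4).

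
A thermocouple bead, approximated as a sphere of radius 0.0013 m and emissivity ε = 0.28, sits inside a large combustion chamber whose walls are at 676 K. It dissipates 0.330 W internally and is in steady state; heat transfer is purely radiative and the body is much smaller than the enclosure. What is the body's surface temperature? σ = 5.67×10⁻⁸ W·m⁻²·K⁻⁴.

For a small grey body in a large enclosure, net radiated power = εσA(T⁴ − T_w⁴).
Steady state: P = εσA(T⁴ − T_w⁴) with A = 4πr² = 2.124×10⁻⁵ m².
T⁴ = P/(εσA) + T_w⁴ = 0.330/(0.28·5.67×10⁻⁸·2.124×10⁻⁵) + (676)⁴
    = 9.788×10¹¹ + 2.088×10¹¹ = 1.188×10¹² K⁴.

T ≈ 1040 K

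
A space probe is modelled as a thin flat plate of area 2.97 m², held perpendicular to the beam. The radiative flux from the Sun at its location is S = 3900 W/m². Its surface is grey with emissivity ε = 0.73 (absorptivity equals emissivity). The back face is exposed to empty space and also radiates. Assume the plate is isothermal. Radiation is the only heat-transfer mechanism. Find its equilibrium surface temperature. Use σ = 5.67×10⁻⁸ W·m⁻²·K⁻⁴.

T ≈ 431 K

At equilibrium, absorbed power = emitted power.
Absorbing cross-section = A = 2.970 m²; emitting surface = 2A = 5.940 m² (ratio 2).
εS·A_cross = εσ·A_surf·T⁴  ⇒  T⁴ = S/(2σ)   (ε cancels).
T⁴ = 3900/(2·5.67×10⁻⁸) = 3.439×10¹⁰ K⁴.
T = (3.439×10¹⁰)^(1/4).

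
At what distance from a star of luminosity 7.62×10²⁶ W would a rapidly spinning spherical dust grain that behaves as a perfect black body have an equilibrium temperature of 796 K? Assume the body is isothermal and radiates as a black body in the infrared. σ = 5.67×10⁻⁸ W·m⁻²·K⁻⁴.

d ≈ 2.58×10¹⁰ m

For an isothermal black-emitting sphere, (1−a)S·πr² = σ·4πr²·T⁴ ⇒ S = 4σT⁴/(1−a).
S = 4·5.67×10⁻⁸·(796)⁴/1.00 = 91050 W/m².
Flux falls as S = L/(4πd²), so d = √(L/(4πS)) = √(7.62×10²⁶/(4π·91050)).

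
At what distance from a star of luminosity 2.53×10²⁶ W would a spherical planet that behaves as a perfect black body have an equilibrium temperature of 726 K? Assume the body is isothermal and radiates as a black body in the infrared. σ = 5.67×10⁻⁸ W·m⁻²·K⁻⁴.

For an isothermal black-emitting sphere, (1−a)S·πr² = σ·4πr²·T⁴ ⇒ S = 4σT⁴/(1−a).
S = 4·5.67×10⁻⁸·(726)⁴/1.00 = 63010 W/m².
Flux falls as S = L/(4πd²), so d = √(L/(4πS)) = √(2.53×10²⁶/(4π·63010)).

d ≈ 1.79×10¹⁰ m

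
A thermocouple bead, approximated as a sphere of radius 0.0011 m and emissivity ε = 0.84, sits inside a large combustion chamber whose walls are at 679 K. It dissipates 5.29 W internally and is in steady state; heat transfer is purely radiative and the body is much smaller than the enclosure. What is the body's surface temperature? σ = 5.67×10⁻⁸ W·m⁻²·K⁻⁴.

For a small grey body in a large enclosure, net radiated power = εσA(T⁴ − T_w⁴).
Steady state: P = εσA(T⁴ − T_w⁴) with A = 4πr² = 1.521×10⁻⁵ m².
T⁴ = P/(εσA) + T_w⁴ = 5.29/(0.84·5.67×10⁻⁸·1.521×10⁻⁵) + (679)⁴
    = 7.305×10¹² + 2.126×10¹¹ = 7.517×10¹² K⁴.

T ≈ 1660 K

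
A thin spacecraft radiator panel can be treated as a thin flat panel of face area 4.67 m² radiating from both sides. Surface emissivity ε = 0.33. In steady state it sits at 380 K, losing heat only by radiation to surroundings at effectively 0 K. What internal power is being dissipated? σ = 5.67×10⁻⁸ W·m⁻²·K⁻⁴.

Steady state: P = εσA T⁴.
A = 2·4.67 = 9.340 m²; T⁴ = (380)⁴ = 2.085×10¹⁰ K⁴.
P = 0.33 × 5.67×10⁻⁸ × 9.340 × 2.085×10¹⁰.

P ≈ 3640 W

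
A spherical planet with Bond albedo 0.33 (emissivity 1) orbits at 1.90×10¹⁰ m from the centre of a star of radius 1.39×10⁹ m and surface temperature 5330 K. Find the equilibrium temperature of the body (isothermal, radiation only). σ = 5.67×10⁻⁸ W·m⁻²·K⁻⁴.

The star's surface emits σT_*⁴; at distance d the flux is S = σT_*⁴(R_*/d)².
S = 5.67×10⁻⁸·(5330)⁴·(1.39×10⁹/1.90×10¹⁰)² = 2.449×10⁵ W/m².
For an isothermal sphere T⁴ = (1−a)S/(4σ) = 7.235×10¹¹ K⁴.

T ≈ 922 K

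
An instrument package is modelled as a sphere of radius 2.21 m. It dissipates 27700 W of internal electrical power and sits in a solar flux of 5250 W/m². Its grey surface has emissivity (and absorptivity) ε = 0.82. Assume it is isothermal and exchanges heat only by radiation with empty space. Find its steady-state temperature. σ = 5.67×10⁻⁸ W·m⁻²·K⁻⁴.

At steady state, absorbed solar power + internal power = radiated power.
Absorbed: α·S·A_cross = 0.82·5250·15.34 = 66060 W (cross-section πr²).
Total input = 66060 + 27700 = 93760 W.
Radiated: εσ·A_surf·T⁴ with A_surf = 4πr² = 61.38 m².
T⁴ = 93760/(0.82·5.67×10⁻⁸·61.38) = 3.286×10¹⁰ K⁴.

T ≈ 426 K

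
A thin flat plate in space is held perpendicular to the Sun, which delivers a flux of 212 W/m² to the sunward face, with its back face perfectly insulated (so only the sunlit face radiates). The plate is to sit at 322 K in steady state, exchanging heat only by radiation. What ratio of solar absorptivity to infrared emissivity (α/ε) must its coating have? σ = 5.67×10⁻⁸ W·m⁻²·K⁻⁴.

α/ε ≈ 2.88

Balance: αS·A = εσ·1A·T⁴ ⇒ α/ε = σT⁴/S.
α/ε = 5.67×10⁻⁸·(322)⁴/212 = 5.67×10⁻⁸·1.075×10¹⁰/212.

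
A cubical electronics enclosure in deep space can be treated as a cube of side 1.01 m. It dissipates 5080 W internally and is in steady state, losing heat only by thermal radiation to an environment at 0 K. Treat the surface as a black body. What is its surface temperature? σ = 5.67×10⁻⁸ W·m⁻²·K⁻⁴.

Steady state: internal power = radiated power, P = εσA T⁴.
Radiating area A = 6L² = 6.121 m².
T⁴ = P/(εσA) = 5080/(1.0·5.67×10⁻⁸·6.121) = 1.464×10¹⁰ K⁴.
T = (1.464×10¹⁰)^(1/4).

T ≈ 348 K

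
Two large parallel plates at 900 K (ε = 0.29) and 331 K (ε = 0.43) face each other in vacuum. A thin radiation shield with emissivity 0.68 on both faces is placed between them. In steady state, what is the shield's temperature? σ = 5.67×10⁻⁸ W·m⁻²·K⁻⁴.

T_s ≈ 728 K

In steady state the net flux on the hot side equals that on the cold side.
σ(T₁⁴−T_s⁴)/D₁ = σ(T_s⁴−T₂⁴)/D₂, with D₁ = 1/ε₁+1/ε_s−1 = 3.919, D₂ = 1/ε_s+1/ε₂−1 = 2.796.
Solve for T_s⁴: T_s⁴ = (D₂·T₁⁴ + D₁·T₂⁴)/(D₁+D₂) = 2.802×10¹¹ K⁴.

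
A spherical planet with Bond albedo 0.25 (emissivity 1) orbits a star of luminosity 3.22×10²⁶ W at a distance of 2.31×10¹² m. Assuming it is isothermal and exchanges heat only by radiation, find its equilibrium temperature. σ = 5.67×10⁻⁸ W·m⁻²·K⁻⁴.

First find the stellar flux at distance d: S = L/(4πd²) = 3.22×10²⁶/(4π·(2.31×10¹²)²) = 4.802 W/m².
For an isothermal sphere, absorbed (1−a)S·πr² = emitted σ·4πr²·T⁴, so T⁴ = (1−a)S/(4σ).
T⁴ = 0.750·4.802/(4·5.67×10⁻⁸) = 1.588×10⁷ K⁴.

T ≈ 63.1 K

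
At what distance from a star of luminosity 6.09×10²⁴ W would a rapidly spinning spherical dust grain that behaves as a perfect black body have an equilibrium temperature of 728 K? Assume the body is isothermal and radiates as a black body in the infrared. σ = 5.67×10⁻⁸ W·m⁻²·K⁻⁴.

d ≈ 2.76×10⁹ m

For an isothermal black-emitting sphere, (1−a)S·πr² = σ·4πr²·T⁴ ⇒ S = 4σT⁴/(1−a).
S = 4·5.67×10⁻⁸·(728)⁴/1.00 = 63700 W/m².
Flux falls as S = L/(4πd²), so d = √(L/(4πS)) = √(6.09×10²⁴/(4π·63700)).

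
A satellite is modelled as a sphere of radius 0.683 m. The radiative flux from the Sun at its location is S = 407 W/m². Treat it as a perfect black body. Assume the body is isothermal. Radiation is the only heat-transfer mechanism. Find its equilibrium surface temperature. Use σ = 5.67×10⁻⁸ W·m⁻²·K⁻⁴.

At equilibrium, absorbed power = emitted power.
Absorbing cross-section = πr² = 1.466 m²; emitting surface = 4πr² = 5.862 m² (ratio 4).
S·A_cross = εσ·A_surf·T⁴  ⇒  T⁴ = S/(4σ).
T⁴ = 1.00·407/(4·5.67×10⁻⁸) = 1.795×10⁹ K⁴.
T = (1.795×10⁹)^(1/4).

T ≈ 206 K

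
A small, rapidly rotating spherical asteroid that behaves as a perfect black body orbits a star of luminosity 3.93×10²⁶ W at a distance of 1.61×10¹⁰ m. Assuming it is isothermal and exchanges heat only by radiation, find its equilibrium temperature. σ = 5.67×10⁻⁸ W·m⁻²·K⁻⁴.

T ≈ 854 K

First find the stellar flux at distance d: S = L/(4πd²) = 3.93×10²⁶/(4π·(1.61×10¹⁰)²) = 1.207×10⁵ W/m².
For an isothermal sphere, absorbed (1−a)S·πr² = emitted σ·4πr²·T⁴, so T⁴ = (1−a)S/(4σ).
T⁴ = 1.00·1.207×10⁵/(4·5.67×10⁻⁸) = 5.320×10¹¹ K⁴.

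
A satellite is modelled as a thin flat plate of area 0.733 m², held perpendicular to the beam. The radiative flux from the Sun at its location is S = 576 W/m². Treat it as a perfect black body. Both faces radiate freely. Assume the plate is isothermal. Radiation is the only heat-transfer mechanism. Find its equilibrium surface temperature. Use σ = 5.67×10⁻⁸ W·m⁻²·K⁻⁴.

At equilibrium, absorbed power = emitted power.
Absorbing cross-section = A = 0.7330 m²; emitting surface = 2A = 1.466 m² (ratio 2).
S·A_cross = εσ·A_surf·T⁴  ⇒  T⁴ = S/(2σ).
T⁴ = 1.00·576/(2·5.67×10⁻⁸) = 5.079×10⁹ K⁴.
T = (5.079×10⁹)^(1/4).

T ≈ 267 K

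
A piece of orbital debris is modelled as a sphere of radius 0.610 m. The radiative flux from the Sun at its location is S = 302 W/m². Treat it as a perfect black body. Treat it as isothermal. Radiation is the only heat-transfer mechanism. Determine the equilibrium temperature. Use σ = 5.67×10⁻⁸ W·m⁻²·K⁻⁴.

T ≈ 191 K

At equilibrium, absorbed power = emitted power.
Absorbing cross-section = πr² = 1.169 m²; emitting surface = 4πr² = 4.676 m² (ratio 4).
S·A_cross = εσ·A_surf·T⁴  ⇒  T⁴ = S/(4σ).
T⁴ = 1.00·302/(4·5.67×10⁻⁸) = 1.332×10⁹ K⁴.
T = (1.332×10⁹)^(1/4).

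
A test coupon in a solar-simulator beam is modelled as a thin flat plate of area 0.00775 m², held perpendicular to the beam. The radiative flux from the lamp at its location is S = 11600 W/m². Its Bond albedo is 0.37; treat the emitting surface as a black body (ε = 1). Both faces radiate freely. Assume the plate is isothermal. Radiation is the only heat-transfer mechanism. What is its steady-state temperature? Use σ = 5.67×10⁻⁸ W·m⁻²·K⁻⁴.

T ≈ 504 K

At equilibrium, absorbed power = emitted power.
Absorbing cross-section = A = 0.007750 m²; emitting surface = 2A = 0.01550 m² (ratio 2).
(1−a)S·A_cross = εσ·A_surf·T⁴  ⇒  T⁴ = (1−a)S/(2σ).
T⁴ = 0.630·11600/(2·5.67×10⁻⁸) = 6.444×10¹⁰ K⁴.
T = (6.444×10¹⁰)^(1/4).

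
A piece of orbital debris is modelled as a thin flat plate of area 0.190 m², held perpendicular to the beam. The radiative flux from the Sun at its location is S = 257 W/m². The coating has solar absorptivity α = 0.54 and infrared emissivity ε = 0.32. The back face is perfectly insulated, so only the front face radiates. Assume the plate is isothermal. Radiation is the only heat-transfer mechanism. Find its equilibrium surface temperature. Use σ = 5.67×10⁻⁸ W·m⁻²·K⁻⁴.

At equilibrium, absorbed power = emitted power.
Absorbing cross-section = A = 0.1900 m²; emitting surface = A = 0.1900 m² (ratio 1).
αS·A_cross = εσ·A_surf·T⁴  ⇒  T⁴ = αS/(ε·1σ).
T⁴ = 0.540·257/(0.32·1·5.67×10⁻⁸) = 7.649×10⁹ K⁴.
T = (7.649×10⁹)^(1/4).

T ≈ 296 K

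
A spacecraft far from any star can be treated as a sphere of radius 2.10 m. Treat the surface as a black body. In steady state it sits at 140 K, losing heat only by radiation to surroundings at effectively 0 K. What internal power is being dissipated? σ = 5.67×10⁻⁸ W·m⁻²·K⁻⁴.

Steady state: P = εσA T⁴.
A = 4πr² = 55.42 m²; T⁴ = (140)⁴ = 3.842×10⁸ K⁴.
P = 1.0 × 5.67×10⁻⁸ × 55.42 × 3.842×10⁸.

P ≈ 1210 W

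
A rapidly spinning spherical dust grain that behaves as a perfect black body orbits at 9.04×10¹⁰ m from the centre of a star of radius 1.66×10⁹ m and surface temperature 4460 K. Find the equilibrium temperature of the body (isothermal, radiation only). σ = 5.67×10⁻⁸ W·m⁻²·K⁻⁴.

T ≈ 427 K

The star's surface emits σT_*⁴; at distance d the flux is S = σT_*⁴(R_*/d)².
S = 5.67×10⁻⁸·(4460)⁴·(1.66×10⁹/9.04×10¹⁰)² = 7565 W/m².
For an isothermal sphere T⁴ = (1−a)S/(4σ) = 3.335×10¹⁰ K⁴.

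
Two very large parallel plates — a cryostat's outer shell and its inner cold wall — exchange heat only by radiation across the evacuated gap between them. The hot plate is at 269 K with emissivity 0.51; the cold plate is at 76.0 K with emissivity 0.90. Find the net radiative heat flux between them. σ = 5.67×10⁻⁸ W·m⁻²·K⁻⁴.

q ≈ 142 W/m²

For two infinite grey parallel plates, q = σ(T₁⁴ − T₂⁴)/(1/ε₁ + 1/ε₂ − 1).
T₁⁴ − T₂⁴ = 5.236×10⁹ − 3.336×10⁷ = 5.203×10⁹ K⁴.
1/ε₁ + 1/ε₂ − 1 = 1.961 + 1.111 − 1 = 2.072.
q = 5.67×10⁻⁸ × 5.203×10⁹ / 2.072.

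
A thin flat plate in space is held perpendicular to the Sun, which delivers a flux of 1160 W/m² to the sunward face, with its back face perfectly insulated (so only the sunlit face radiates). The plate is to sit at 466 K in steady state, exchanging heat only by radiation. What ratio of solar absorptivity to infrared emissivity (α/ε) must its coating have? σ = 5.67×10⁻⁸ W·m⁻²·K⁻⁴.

α/ε ≈ 2.30

Balance: αS·A = εσ·1A·T⁴ ⇒ α/ε = σT⁴/S.
α/ε = 5.67×10⁻⁸·(466)⁴/1160 = 5.67×10⁻⁸·4.716×10¹⁰/1160.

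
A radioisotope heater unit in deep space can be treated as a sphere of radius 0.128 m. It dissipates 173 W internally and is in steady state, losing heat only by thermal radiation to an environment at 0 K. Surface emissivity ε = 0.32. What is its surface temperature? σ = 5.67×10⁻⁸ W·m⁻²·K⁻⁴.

T ≈ 464 K

Steady state: internal power = radiated power, P = εσA T⁴.
Radiating area A = 4πr² = 0.2059 m².
T⁴ = P/(εσA) = 173/(0.32·5.67×10⁻⁸·0.2059) = 4.631×10¹⁰ K⁴.
T = (4.631×10¹⁰)^(1/4).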